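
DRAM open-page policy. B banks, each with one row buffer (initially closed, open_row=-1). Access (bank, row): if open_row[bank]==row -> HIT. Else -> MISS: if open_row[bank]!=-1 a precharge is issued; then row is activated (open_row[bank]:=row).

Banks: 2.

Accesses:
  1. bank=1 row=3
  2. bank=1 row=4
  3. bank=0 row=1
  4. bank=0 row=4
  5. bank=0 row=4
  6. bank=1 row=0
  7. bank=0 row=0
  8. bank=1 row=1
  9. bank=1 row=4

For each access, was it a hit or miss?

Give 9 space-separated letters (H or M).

Acc 1: bank1 row3 -> MISS (open row3); precharges=0
Acc 2: bank1 row4 -> MISS (open row4); precharges=1
Acc 3: bank0 row1 -> MISS (open row1); precharges=1
Acc 4: bank0 row4 -> MISS (open row4); precharges=2
Acc 5: bank0 row4 -> HIT
Acc 6: bank1 row0 -> MISS (open row0); precharges=3
Acc 7: bank0 row0 -> MISS (open row0); precharges=4
Acc 8: bank1 row1 -> MISS (open row1); precharges=5
Acc 9: bank1 row4 -> MISS (open row4); precharges=6

Answer: M M M M H M M M M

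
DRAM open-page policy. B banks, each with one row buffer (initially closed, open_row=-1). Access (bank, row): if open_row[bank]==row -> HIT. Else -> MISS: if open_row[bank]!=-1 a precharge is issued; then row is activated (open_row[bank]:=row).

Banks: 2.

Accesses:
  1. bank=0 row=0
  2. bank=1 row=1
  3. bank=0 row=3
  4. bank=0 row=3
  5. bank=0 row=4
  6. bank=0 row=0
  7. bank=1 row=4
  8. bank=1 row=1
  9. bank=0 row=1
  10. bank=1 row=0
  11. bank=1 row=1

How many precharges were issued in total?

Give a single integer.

Acc 1: bank0 row0 -> MISS (open row0); precharges=0
Acc 2: bank1 row1 -> MISS (open row1); precharges=0
Acc 3: bank0 row3 -> MISS (open row3); precharges=1
Acc 4: bank0 row3 -> HIT
Acc 5: bank0 row4 -> MISS (open row4); precharges=2
Acc 6: bank0 row0 -> MISS (open row0); precharges=3
Acc 7: bank1 row4 -> MISS (open row4); precharges=4
Acc 8: bank1 row1 -> MISS (open row1); precharges=5
Acc 9: bank0 row1 -> MISS (open row1); precharges=6
Acc 10: bank1 row0 -> MISS (open row0); precharges=7
Acc 11: bank1 row1 -> MISS (open row1); precharges=8

Answer: 8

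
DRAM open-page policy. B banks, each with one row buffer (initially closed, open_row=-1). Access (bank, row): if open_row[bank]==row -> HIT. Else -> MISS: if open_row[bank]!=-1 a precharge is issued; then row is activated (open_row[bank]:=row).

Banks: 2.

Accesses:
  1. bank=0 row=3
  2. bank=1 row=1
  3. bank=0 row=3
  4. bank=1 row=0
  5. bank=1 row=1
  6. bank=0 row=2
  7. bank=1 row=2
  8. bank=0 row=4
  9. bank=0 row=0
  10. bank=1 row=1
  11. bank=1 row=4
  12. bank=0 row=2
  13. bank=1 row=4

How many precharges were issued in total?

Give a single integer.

Acc 1: bank0 row3 -> MISS (open row3); precharges=0
Acc 2: bank1 row1 -> MISS (open row1); precharges=0
Acc 3: bank0 row3 -> HIT
Acc 4: bank1 row0 -> MISS (open row0); precharges=1
Acc 5: bank1 row1 -> MISS (open row1); precharges=2
Acc 6: bank0 row2 -> MISS (open row2); precharges=3
Acc 7: bank1 row2 -> MISS (open row2); precharges=4
Acc 8: bank0 row4 -> MISS (open row4); precharges=5
Acc 9: bank0 row0 -> MISS (open row0); precharges=6
Acc 10: bank1 row1 -> MISS (open row1); precharges=7
Acc 11: bank1 row4 -> MISS (open row4); precharges=8
Acc 12: bank0 row2 -> MISS (open row2); precharges=9
Acc 13: bank1 row4 -> HIT

Answer: 9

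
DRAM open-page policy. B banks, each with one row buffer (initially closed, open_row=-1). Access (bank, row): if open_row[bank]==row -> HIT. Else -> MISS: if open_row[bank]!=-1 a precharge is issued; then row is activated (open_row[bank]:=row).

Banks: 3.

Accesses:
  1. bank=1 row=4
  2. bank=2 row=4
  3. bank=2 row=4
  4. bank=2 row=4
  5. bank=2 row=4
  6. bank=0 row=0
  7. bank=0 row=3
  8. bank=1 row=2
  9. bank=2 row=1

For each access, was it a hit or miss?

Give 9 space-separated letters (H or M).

Acc 1: bank1 row4 -> MISS (open row4); precharges=0
Acc 2: bank2 row4 -> MISS (open row4); precharges=0
Acc 3: bank2 row4 -> HIT
Acc 4: bank2 row4 -> HIT
Acc 5: bank2 row4 -> HIT
Acc 6: bank0 row0 -> MISS (open row0); precharges=0
Acc 7: bank0 row3 -> MISS (open row3); precharges=1
Acc 8: bank1 row2 -> MISS (open row2); precharges=2
Acc 9: bank2 row1 -> MISS (open row1); precharges=3

Answer: M M H H H M M M M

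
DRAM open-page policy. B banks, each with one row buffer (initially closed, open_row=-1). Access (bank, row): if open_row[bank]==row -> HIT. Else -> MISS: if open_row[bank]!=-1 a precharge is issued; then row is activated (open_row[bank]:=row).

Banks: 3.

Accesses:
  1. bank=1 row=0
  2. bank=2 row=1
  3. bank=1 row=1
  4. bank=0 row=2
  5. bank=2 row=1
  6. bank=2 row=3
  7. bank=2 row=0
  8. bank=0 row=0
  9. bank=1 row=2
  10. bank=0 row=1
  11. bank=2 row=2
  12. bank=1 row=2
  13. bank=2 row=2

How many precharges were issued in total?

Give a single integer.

Acc 1: bank1 row0 -> MISS (open row0); precharges=0
Acc 2: bank2 row1 -> MISS (open row1); precharges=0
Acc 3: bank1 row1 -> MISS (open row1); precharges=1
Acc 4: bank0 row2 -> MISS (open row2); precharges=1
Acc 5: bank2 row1 -> HIT
Acc 6: bank2 row3 -> MISS (open row3); precharges=2
Acc 7: bank2 row0 -> MISS (open row0); precharges=3
Acc 8: bank0 row0 -> MISS (open row0); precharges=4
Acc 9: bank1 row2 -> MISS (open row2); precharges=5
Acc 10: bank0 row1 -> MISS (open row1); precharges=6
Acc 11: bank2 row2 -> MISS (open row2); precharges=7
Acc 12: bank1 row2 -> HIT
Acc 13: bank2 row2 -> HIT

Answer: 7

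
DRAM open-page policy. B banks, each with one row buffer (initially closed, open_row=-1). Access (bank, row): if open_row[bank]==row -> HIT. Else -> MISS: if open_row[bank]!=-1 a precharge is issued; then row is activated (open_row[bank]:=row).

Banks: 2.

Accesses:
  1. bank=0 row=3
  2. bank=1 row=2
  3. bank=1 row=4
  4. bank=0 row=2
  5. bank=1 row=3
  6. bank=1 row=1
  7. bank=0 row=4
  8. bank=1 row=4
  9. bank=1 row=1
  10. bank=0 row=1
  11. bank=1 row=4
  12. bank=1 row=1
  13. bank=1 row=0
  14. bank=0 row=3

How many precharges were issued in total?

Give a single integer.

Acc 1: bank0 row3 -> MISS (open row3); precharges=0
Acc 2: bank1 row2 -> MISS (open row2); precharges=0
Acc 3: bank1 row4 -> MISS (open row4); precharges=1
Acc 4: bank0 row2 -> MISS (open row2); precharges=2
Acc 5: bank1 row3 -> MISS (open row3); precharges=3
Acc 6: bank1 row1 -> MISS (open row1); precharges=4
Acc 7: bank0 row4 -> MISS (open row4); precharges=5
Acc 8: bank1 row4 -> MISS (open row4); precharges=6
Acc 9: bank1 row1 -> MISS (open row1); precharges=7
Acc 10: bank0 row1 -> MISS (open row1); precharges=8
Acc 11: bank1 row4 -> MISS (open row4); precharges=9
Acc 12: bank1 row1 -> MISS (open row1); precharges=10
Acc 13: bank1 row0 -> MISS (open row0); precharges=11
Acc 14: bank0 row3 -> MISS (open row3); precharges=12

Answer: 12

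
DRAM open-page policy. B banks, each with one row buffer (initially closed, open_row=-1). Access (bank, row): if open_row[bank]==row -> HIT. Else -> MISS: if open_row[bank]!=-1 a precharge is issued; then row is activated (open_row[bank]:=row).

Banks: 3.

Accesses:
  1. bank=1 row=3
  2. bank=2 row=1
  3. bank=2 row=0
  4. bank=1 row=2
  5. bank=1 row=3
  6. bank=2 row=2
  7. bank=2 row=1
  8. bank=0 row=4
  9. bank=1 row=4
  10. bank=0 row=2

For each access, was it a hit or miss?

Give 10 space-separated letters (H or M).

Acc 1: bank1 row3 -> MISS (open row3); precharges=0
Acc 2: bank2 row1 -> MISS (open row1); precharges=0
Acc 3: bank2 row0 -> MISS (open row0); precharges=1
Acc 4: bank1 row2 -> MISS (open row2); precharges=2
Acc 5: bank1 row3 -> MISS (open row3); precharges=3
Acc 6: bank2 row2 -> MISS (open row2); precharges=4
Acc 7: bank2 row1 -> MISS (open row1); precharges=5
Acc 8: bank0 row4 -> MISS (open row4); precharges=5
Acc 9: bank1 row4 -> MISS (open row4); precharges=6
Acc 10: bank0 row2 -> MISS (open row2); precharges=7

Answer: M M M M M M M M M M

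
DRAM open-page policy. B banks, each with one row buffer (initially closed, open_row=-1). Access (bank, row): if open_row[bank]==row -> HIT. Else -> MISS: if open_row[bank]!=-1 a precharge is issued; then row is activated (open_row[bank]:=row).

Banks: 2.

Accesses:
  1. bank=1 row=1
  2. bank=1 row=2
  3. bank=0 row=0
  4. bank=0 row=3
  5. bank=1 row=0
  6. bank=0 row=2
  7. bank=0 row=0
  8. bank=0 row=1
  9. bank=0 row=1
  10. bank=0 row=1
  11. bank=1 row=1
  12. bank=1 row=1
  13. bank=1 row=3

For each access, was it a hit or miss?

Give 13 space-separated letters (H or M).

Acc 1: bank1 row1 -> MISS (open row1); precharges=0
Acc 2: bank1 row2 -> MISS (open row2); precharges=1
Acc 3: bank0 row0 -> MISS (open row0); precharges=1
Acc 4: bank0 row3 -> MISS (open row3); precharges=2
Acc 5: bank1 row0 -> MISS (open row0); precharges=3
Acc 6: bank0 row2 -> MISS (open row2); precharges=4
Acc 7: bank0 row0 -> MISS (open row0); precharges=5
Acc 8: bank0 row1 -> MISS (open row1); precharges=6
Acc 9: bank0 row1 -> HIT
Acc 10: bank0 row1 -> HIT
Acc 11: bank1 row1 -> MISS (open row1); precharges=7
Acc 12: bank1 row1 -> HIT
Acc 13: bank1 row3 -> MISS (open row3); precharges=8

Answer: M M M M M M M M H H M H M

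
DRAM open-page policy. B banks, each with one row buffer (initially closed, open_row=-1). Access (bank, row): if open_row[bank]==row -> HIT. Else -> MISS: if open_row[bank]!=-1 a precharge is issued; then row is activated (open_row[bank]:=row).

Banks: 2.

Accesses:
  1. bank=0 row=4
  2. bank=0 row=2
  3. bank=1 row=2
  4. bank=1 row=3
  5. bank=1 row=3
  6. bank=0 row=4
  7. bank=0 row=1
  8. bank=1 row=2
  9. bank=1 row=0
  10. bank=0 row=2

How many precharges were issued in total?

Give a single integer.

Acc 1: bank0 row4 -> MISS (open row4); precharges=0
Acc 2: bank0 row2 -> MISS (open row2); precharges=1
Acc 3: bank1 row2 -> MISS (open row2); precharges=1
Acc 4: bank1 row3 -> MISS (open row3); precharges=2
Acc 5: bank1 row3 -> HIT
Acc 6: bank0 row4 -> MISS (open row4); precharges=3
Acc 7: bank0 row1 -> MISS (open row1); precharges=4
Acc 8: bank1 row2 -> MISS (open row2); precharges=5
Acc 9: bank1 row0 -> MISS (open row0); precharges=6
Acc 10: bank0 row2 -> MISS (open row2); precharges=7

Answer: 7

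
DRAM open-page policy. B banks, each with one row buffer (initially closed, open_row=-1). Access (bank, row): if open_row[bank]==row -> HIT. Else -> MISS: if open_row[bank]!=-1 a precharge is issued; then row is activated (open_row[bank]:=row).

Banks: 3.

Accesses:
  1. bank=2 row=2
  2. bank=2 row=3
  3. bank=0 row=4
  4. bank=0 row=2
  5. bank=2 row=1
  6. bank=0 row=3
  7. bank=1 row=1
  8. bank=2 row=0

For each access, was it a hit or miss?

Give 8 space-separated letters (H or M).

Answer: M M M M M M M M

Derivation:
Acc 1: bank2 row2 -> MISS (open row2); precharges=0
Acc 2: bank2 row3 -> MISS (open row3); precharges=1
Acc 3: bank0 row4 -> MISS (open row4); precharges=1
Acc 4: bank0 row2 -> MISS (open row2); precharges=2
Acc 5: bank2 row1 -> MISS (open row1); precharges=3
Acc 6: bank0 row3 -> MISS (open row3); precharges=4
Acc 7: bank1 row1 -> MISS (open row1); precharges=4
Acc 8: bank2 row0 -> MISS (open row0); precharges=5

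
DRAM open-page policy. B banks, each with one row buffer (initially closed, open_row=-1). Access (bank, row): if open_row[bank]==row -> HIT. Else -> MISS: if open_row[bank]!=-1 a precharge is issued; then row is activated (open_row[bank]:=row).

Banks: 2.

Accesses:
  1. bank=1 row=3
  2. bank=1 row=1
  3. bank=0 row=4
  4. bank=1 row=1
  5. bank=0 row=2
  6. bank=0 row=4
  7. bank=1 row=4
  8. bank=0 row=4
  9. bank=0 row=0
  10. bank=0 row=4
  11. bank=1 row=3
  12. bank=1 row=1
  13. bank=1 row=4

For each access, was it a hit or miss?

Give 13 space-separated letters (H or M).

Acc 1: bank1 row3 -> MISS (open row3); precharges=0
Acc 2: bank1 row1 -> MISS (open row1); precharges=1
Acc 3: bank0 row4 -> MISS (open row4); precharges=1
Acc 4: bank1 row1 -> HIT
Acc 5: bank0 row2 -> MISS (open row2); precharges=2
Acc 6: bank0 row4 -> MISS (open row4); precharges=3
Acc 7: bank1 row4 -> MISS (open row4); precharges=4
Acc 8: bank0 row4 -> HIT
Acc 9: bank0 row0 -> MISS (open row0); precharges=5
Acc 10: bank0 row4 -> MISS (open row4); precharges=6
Acc 11: bank1 row3 -> MISS (open row3); precharges=7
Acc 12: bank1 row1 -> MISS (open row1); precharges=8
Acc 13: bank1 row4 -> MISS (open row4); precharges=9

Answer: M M M H M M M H M M M M M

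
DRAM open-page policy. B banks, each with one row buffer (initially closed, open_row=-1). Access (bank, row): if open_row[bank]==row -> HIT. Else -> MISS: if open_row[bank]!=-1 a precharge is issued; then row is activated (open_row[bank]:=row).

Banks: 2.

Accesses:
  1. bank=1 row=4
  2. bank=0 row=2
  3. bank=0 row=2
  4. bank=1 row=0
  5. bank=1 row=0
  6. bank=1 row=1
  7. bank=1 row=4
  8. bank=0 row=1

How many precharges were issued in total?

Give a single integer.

Acc 1: bank1 row4 -> MISS (open row4); precharges=0
Acc 2: bank0 row2 -> MISS (open row2); precharges=0
Acc 3: bank0 row2 -> HIT
Acc 4: bank1 row0 -> MISS (open row0); precharges=1
Acc 5: bank1 row0 -> HIT
Acc 6: bank1 row1 -> MISS (open row1); precharges=2
Acc 7: bank1 row4 -> MISS (open row4); precharges=3
Acc 8: bank0 row1 -> MISS (open row1); precharges=4

Answer: 4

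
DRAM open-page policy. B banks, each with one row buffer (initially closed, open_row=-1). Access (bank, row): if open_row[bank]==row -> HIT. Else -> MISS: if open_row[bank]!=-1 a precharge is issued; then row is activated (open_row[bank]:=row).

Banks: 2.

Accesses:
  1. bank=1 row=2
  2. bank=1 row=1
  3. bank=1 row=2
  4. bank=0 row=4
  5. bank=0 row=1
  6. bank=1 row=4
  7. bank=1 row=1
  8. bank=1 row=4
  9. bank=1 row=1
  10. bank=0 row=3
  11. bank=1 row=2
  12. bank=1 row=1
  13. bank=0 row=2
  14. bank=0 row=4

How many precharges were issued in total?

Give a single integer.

Answer: 12

Derivation:
Acc 1: bank1 row2 -> MISS (open row2); precharges=0
Acc 2: bank1 row1 -> MISS (open row1); precharges=1
Acc 3: bank1 row2 -> MISS (open row2); precharges=2
Acc 4: bank0 row4 -> MISS (open row4); precharges=2
Acc 5: bank0 row1 -> MISS (open row1); precharges=3
Acc 6: bank1 row4 -> MISS (open row4); precharges=4
Acc 7: bank1 row1 -> MISS (open row1); precharges=5
Acc 8: bank1 row4 -> MISS (open row4); precharges=6
Acc 9: bank1 row1 -> MISS (open row1); precharges=7
Acc 10: bank0 row3 -> MISS (open row3); precharges=8
Acc 11: bank1 row2 -> MISS (open row2); precharges=9
Acc 12: bank1 row1 -> MISS (open row1); precharges=10
Acc 13: bank0 row2 -> MISS (open row2); precharges=11
Acc 14: bank0 row4 -> MISS (open row4); precharges=12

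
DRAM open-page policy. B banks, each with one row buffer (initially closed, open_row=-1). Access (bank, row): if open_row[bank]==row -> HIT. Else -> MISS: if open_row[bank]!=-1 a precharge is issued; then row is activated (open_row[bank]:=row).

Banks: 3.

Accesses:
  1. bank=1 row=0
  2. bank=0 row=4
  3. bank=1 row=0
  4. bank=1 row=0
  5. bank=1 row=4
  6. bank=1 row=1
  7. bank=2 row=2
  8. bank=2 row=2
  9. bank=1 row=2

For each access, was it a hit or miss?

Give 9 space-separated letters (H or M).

Answer: M M H H M M M H M

Derivation:
Acc 1: bank1 row0 -> MISS (open row0); precharges=0
Acc 2: bank0 row4 -> MISS (open row4); precharges=0
Acc 3: bank1 row0 -> HIT
Acc 4: bank1 row0 -> HIT
Acc 5: bank1 row4 -> MISS (open row4); precharges=1
Acc 6: bank1 row1 -> MISS (open row1); precharges=2
Acc 7: bank2 row2 -> MISS (open row2); precharges=2
Acc 8: bank2 row2 -> HIT
Acc 9: bank1 row2 -> MISS (open row2); precharges=3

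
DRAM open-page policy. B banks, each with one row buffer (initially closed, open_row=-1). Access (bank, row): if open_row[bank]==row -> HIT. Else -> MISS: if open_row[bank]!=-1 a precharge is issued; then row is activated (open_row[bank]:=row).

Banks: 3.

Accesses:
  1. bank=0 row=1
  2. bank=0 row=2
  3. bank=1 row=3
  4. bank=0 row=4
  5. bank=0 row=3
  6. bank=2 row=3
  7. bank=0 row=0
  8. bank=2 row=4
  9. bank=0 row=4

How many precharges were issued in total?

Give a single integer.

Acc 1: bank0 row1 -> MISS (open row1); precharges=0
Acc 2: bank0 row2 -> MISS (open row2); precharges=1
Acc 3: bank1 row3 -> MISS (open row3); precharges=1
Acc 4: bank0 row4 -> MISS (open row4); precharges=2
Acc 5: bank0 row3 -> MISS (open row3); precharges=3
Acc 6: bank2 row3 -> MISS (open row3); precharges=3
Acc 7: bank0 row0 -> MISS (open row0); precharges=4
Acc 8: bank2 row4 -> MISS (open row4); precharges=5
Acc 9: bank0 row4 -> MISS (open row4); precharges=6

Answer: 6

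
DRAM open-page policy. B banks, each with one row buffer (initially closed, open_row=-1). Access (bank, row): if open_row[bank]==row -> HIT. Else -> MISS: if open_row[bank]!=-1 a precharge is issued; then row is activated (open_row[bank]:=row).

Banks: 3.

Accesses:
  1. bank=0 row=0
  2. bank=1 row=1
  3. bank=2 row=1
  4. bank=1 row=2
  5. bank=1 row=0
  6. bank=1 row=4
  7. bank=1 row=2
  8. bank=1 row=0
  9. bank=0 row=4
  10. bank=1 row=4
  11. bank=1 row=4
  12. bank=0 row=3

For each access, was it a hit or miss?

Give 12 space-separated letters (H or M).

Acc 1: bank0 row0 -> MISS (open row0); precharges=0
Acc 2: bank1 row1 -> MISS (open row1); precharges=0
Acc 3: bank2 row1 -> MISS (open row1); precharges=0
Acc 4: bank1 row2 -> MISS (open row2); precharges=1
Acc 5: bank1 row0 -> MISS (open row0); precharges=2
Acc 6: bank1 row4 -> MISS (open row4); precharges=3
Acc 7: bank1 row2 -> MISS (open row2); precharges=4
Acc 8: bank1 row0 -> MISS (open row0); precharges=5
Acc 9: bank0 row4 -> MISS (open row4); precharges=6
Acc 10: bank1 row4 -> MISS (open row4); precharges=7
Acc 11: bank1 row4 -> HIT
Acc 12: bank0 row3 -> MISS (open row3); precharges=8

Answer: M M M M M M M M M M H M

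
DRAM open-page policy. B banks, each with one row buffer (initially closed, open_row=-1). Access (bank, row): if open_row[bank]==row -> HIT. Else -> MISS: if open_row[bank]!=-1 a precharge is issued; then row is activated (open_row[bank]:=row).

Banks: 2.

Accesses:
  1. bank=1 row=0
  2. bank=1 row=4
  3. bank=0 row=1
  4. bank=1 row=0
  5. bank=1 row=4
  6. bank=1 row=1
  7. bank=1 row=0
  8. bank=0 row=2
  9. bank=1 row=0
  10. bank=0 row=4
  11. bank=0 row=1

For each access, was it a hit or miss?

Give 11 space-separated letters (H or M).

Answer: M M M M M M M M H M M

Derivation:
Acc 1: bank1 row0 -> MISS (open row0); precharges=0
Acc 2: bank1 row4 -> MISS (open row4); precharges=1
Acc 3: bank0 row1 -> MISS (open row1); precharges=1
Acc 4: bank1 row0 -> MISS (open row0); precharges=2
Acc 5: bank1 row4 -> MISS (open row4); precharges=3
Acc 6: bank1 row1 -> MISS (open row1); precharges=4
Acc 7: bank1 row0 -> MISS (open row0); precharges=5
Acc 8: bank0 row2 -> MISS (open row2); precharges=6
Acc 9: bank1 row0 -> HIT
Acc 10: bank0 row4 -> MISS (open row4); precharges=7
Acc 11: bank0 row1 -> MISS (open row1); precharges=8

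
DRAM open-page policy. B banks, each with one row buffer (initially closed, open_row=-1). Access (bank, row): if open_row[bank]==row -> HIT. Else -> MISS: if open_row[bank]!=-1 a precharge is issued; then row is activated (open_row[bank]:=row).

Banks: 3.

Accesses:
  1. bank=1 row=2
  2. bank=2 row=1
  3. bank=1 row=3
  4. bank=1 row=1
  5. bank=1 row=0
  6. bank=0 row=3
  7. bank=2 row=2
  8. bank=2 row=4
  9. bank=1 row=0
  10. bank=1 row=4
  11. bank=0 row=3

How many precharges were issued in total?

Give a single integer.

Answer: 6

Derivation:
Acc 1: bank1 row2 -> MISS (open row2); precharges=0
Acc 2: bank2 row1 -> MISS (open row1); precharges=0
Acc 3: bank1 row3 -> MISS (open row3); precharges=1
Acc 4: bank1 row1 -> MISS (open row1); precharges=2
Acc 5: bank1 row0 -> MISS (open row0); precharges=3
Acc 6: bank0 row3 -> MISS (open row3); precharges=3
Acc 7: bank2 row2 -> MISS (open row2); precharges=4
Acc 8: bank2 row4 -> MISS (open row4); precharges=5
Acc 9: bank1 row0 -> HIT
Acc 10: bank1 row4 -> MISS (open row4); precharges=6
Acc 11: bank0 row3 -> HIT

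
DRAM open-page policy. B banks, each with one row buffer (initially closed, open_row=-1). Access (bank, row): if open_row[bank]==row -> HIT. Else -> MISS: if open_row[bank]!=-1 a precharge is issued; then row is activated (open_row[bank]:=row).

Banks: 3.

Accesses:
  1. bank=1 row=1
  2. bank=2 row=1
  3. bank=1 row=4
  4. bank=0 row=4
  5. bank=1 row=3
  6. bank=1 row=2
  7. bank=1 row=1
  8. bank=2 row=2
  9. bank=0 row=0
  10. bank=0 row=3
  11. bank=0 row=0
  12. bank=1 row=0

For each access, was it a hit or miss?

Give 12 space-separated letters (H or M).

Acc 1: bank1 row1 -> MISS (open row1); precharges=0
Acc 2: bank2 row1 -> MISS (open row1); precharges=0
Acc 3: bank1 row4 -> MISS (open row4); precharges=1
Acc 4: bank0 row4 -> MISS (open row4); precharges=1
Acc 5: bank1 row3 -> MISS (open row3); precharges=2
Acc 6: bank1 row2 -> MISS (open row2); precharges=3
Acc 7: bank1 row1 -> MISS (open row1); precharges=4
Acc 8: bank2 row2 -> MISS (open row2); precharges=5
Acc 9: bank0 row0 -> MISS (open row0); precharges=6
Acc 10: bank0 row3 -> MISS (open row3); precharges=7
Acc 11: bank0 row0 -> MISS (open row0); precharges=8
Acc 12: bank1 row0 -> MISS (open row0); precharges=9

Answer: M M M M M M M M M M M M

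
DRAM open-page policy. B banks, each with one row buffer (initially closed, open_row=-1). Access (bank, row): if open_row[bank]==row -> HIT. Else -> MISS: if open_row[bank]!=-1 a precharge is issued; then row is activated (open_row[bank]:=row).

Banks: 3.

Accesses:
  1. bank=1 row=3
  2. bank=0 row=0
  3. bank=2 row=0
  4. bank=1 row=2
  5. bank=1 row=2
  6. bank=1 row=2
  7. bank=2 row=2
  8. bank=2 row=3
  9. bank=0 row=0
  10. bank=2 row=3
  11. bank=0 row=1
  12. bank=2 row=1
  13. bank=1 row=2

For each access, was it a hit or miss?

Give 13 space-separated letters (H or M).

Answer: M M M M H H M M H H M M H

Derivation:
Acc 1: bank1 row3 -> MISS (open row3); precharges=0
Acc 2: bank0 row0 -> MISS (open row0); precharges=0
Acc 3: bank2 row0 -> MISS (open row0); precharges=0
Acc 4: bank1 row2 -> MISS (open row2); precharges=1
Acc 5: bank1 row2 -> HIT
Acc 6: bank1 row2 -> HIT
Acc 7: bank2 row2 -> MISS (open row2); precharges=2
Acc 8: bank2 row3 -> MISS (open row3); precharges=3
Acc 9: bank0 row0 -> HIT
Acc 10: bank2 row3 -> HIT
Acc 11: bank0 row1 -> MISS (open row1); precharges=4
Acc 12: bank2 row1 -> MISS (open row1); precharges=5
Acc 13: bank1 row2 -> HIT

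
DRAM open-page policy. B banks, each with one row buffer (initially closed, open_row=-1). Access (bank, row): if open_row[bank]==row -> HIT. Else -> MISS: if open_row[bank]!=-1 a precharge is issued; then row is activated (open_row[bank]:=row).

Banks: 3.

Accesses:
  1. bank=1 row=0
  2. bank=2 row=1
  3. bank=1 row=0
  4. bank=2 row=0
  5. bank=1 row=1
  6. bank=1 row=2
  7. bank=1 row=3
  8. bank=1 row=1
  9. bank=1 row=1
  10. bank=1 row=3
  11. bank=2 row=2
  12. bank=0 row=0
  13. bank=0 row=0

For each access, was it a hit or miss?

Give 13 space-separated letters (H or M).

Answer: M M H M M M M M H M M M H

Derivation:
Acc 1: bank1 row0 -> MISS (open row0); precharges=0
Acc 2: bank2 row1 -> MISS (open row1); precharges=0
Acc 3: bank1 row0 -> HIT
Acc 4: bank2 row0 -> MISS (open row0); precharges=1
Acc 5: bank1 row1 -> MISS (open row1); precharges=2
Acc 6: bank1 row2 -> MISS (open row2); precharges=3
Acc 7: bank1 row3 -> MISS (open row3); precharges=4
Acc 8: bank1 row1 -> MISS (open row1); precharges=5
Acc 9: bank1 row1 -> HIT
Acc 10: bank1 row3 -> MISS (open row3); precharges=6
Acc 11: bank2 row2 -> MISS (open row2); precharges=7
Acc 12: bank0 row0 -> MISS (open row0); precharges=7
Acc 13: bank0 row0 -> HIT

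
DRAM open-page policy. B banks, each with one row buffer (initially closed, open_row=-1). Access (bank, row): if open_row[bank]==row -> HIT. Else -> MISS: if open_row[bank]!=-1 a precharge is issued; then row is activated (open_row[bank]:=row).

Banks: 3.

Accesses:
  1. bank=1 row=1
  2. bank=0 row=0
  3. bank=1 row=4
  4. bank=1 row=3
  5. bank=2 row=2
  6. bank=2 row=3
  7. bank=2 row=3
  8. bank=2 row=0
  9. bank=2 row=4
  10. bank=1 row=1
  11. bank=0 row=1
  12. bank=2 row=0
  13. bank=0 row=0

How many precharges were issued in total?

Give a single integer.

Acc 1: bank1 row1 -> MISS (open row1); precharges=0
Acc 2: bank0 row0 -> MISS (open row0); precharges=0
Acc 3: bank1 row4 -> MISS (open row4); precharges=1
Acc 4: bank1 row3 -> MISS (open row3); precharges=2
Acc 5: bank2 row2 -> MISS (open row2); precharges=2
Acc 6: bank2 row3 -> MISS (open row3); precharges=3
Acc 7: bank2 row3 -> HIT
Acc 8: bank2 row0 -> MISS (open row0); precharges=4
Acc 9: bank2 row4 -> MISS (open row4); precharges=5
Acc 10: bank1 row1 -> MISS (open row1); precharges=6
Acc 11: bank0 row1 -> MISS (open row1); precharges=7
Acc 12: bank2 row0 -> MISS (open row0); precharges=8
Acc 13: bank0 row0 -> MISS (open row0); precharges=9

Answer: 9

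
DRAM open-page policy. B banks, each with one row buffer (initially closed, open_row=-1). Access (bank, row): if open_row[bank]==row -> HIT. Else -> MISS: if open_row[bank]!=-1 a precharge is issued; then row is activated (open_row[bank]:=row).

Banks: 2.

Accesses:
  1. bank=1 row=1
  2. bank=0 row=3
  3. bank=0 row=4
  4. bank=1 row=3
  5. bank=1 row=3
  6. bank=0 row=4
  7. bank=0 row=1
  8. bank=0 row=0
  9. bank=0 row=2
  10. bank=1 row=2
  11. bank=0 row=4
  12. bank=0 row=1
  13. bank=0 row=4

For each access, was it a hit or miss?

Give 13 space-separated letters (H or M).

Answer: M M M M H H M M M M M M M

Derivation:
Acc 1: bank1 row1 -> MISS (open row1); precharges=0
Acc 2: bank0 row3 -> MISS (open row3); precharges=0
Acc 3: bank0 row4 -> MISS (open row4); precharges=1
Acc 4: bank1 row3 -> MISS (open row3); precharges=2
Acc 5: bank1 row3 -> HIT
Acc 6: bank0 row4 -> HIT
Acc 7: bank0 row1 -> MISS (open row1); precharges=3
Acc 8: bank0 row0 -> MISS (open row0); precharges=4
Acc 9: bank0 row2 -> MISS (open row2); precharges=5
Acc 10: bank1 row2 -> MISS (open row2); precharges=6
Acc 11: bank0 row4 -> MISS (open row4); precharges=7
Acc 12: bank0 row1 -> MISS (open row1); precharges=8
Acc 13: bank0 row4 -> MISS (open row4); precharges=9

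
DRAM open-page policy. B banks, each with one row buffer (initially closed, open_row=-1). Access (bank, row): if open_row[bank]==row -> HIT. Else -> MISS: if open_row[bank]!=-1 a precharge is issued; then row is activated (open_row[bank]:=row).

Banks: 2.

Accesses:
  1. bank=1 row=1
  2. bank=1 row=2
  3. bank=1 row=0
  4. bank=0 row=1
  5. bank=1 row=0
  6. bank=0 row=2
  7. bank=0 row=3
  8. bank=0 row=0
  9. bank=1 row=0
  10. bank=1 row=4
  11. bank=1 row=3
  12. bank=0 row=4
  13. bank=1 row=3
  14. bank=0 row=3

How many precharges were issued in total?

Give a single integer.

Answer: 9

Derivation:
Acc 1: bank1 row1 -> MISS (open row1); precharges=0
Acc 2: bank1 row2 -> MISS (open row2); precharges=1
Acc 3: bank1 row0 -> MISS (open row0); precharges=2
Acc 4: bank0 row1 -> MISS (open row1); precharges=2
Acc 5: bank1 row0 -> HIT
Acc 6: bank0 row2 -> MISS (open row2); precharges=3
Acc 7: bank0 row3 -> MISS (open row3); precharges=4
Acc 8: bank0 row0 -> MISS (open row0); precharges=5
Acc 9: bank1 row0 -> HIT
Acc 10: bank1 row4 -> MISS (open row4); precharges=6
Acc 11: bank1 row3 -> MISS (open row3); precharges=7
Acc 12: bank0 row4 -> MISS (open row4); precharges=8
Acc 13: bank1 row3 -> HIT
Acc 14: bank0 row3 -> MISS (open row3); precharges=9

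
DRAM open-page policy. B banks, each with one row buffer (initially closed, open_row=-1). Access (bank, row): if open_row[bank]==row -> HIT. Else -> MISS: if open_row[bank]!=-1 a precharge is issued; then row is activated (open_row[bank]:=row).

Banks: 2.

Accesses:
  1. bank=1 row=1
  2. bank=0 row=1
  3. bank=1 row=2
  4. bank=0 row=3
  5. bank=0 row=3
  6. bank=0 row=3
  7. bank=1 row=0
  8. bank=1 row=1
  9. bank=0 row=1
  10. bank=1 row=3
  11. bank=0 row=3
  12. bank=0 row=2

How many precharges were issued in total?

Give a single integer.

Answer: 8

Derivation:
Acc 1: bank1 row1 -> MISS (open row1); precharges=0
Acc 2: bank0 row1 -> MISS (open row1); precharges=0
Acc 3: bank1 row2 -> MISS (open row2); precharges=1
Acc 4: bank0 row3 -> MISS (open row3); precharges=2
Acc 5: bank0 row3 -> HIT
Acc 6: bank0 row3 -> HIT
Acc 7: bank1 row0 -> MISS (open row0); precharges=3
Acc 8: bank1 row1 -> MISS (open row1); precharges=4
Acc 9: bank0 row1 -> MISS (open row1); precharges=5
Acc 10: bank1 row3 -> MISS (open row3); precharges=6
Acc 11: bank0 row3 -> MISS (open row3); precharges=7
Acc 12: bank0 row2 -> MISS (open row2); precharges=8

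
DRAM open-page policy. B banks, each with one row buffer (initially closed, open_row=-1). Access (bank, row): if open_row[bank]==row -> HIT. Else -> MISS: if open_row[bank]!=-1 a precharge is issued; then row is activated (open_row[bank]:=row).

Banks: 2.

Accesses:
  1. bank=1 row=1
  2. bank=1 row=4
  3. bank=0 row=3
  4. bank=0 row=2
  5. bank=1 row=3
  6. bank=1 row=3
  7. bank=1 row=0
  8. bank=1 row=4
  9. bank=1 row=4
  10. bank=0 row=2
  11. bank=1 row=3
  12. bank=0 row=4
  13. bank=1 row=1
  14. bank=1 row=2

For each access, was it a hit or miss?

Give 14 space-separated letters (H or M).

Answer: M M M M M H M M H H M M M M

Derivation:
Acc 1: bank1 row1 -> MISS (open row1); precharges=0
Acc 2: bank1 row4 -> MISS (open row4); precharges=1
Acc 3: bank0 row3 -> MISS (open row3); precharges=1
Acc 4: bank0 row2 -> MISS (open row2); precharges=2
Acc 5: bank1 row3 -> MISS (open row3); precharges=3
Acc 6: bank1 row3 -> HIT
Acc 7: bank1 row0 -> MISS (open row0); precharges=4
Acc 8: bank1 row4 -> MISS (open row4); precharges=5
Acc 9: bank1 row4 -> HIT
Acc 10: bank0 row2 -> HIT
Acc 11: bank1 row3 -> MISS (open row3); precharges=6
Acc 12: bank0 row4 -> MISS (open row4); precharges=7
Acc 13: bank1 row1 -> MISS (open row1); precharges=8
Acc 14: bank1 row2 -> MISS (open row2); precharges=9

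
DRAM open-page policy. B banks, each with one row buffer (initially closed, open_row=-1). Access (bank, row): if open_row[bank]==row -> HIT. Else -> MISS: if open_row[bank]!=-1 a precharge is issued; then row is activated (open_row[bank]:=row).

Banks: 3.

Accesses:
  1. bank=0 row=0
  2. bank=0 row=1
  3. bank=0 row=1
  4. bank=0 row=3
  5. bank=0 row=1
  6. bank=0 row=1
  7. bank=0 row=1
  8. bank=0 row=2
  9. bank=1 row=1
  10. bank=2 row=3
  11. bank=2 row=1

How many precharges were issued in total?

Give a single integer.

Acc 1: bank0 row0 -> MISS (open row0); precharges=0
Acc 2: bank0 row1 -> MISS (open row1); precharges=1
Acc 3: bank0 row1 -> HIT
Acc 4: bank0 row3 -> MISS (open row3); precharges=2
Acc 5: bank0 row1 -> MISS (open row1); precharges=3
Acc 6: bank0 row1 -> HIT
Acc 7: bank0 row1 -> HIT
Acc 8: bank0 row2 -> MISS (open row2); precharges=4
Acc 9: bank1 row1 -> MISS (open row1); precharges=4
Acc 10: bank2 row3 -> MISS (open row3); precharges=4
Acc 11: bank2 row1 -> MISS (open row1); precharges=5

Answer: 5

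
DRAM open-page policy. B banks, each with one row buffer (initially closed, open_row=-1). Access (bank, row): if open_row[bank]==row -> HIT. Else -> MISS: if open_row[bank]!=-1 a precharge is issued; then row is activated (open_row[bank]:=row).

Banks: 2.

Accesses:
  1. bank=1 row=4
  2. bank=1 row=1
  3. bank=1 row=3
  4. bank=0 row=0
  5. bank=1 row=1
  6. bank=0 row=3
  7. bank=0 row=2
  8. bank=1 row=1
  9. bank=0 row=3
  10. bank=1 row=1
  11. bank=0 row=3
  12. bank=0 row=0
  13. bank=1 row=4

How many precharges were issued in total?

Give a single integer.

Acc 1: bank1 row4 -> MISS (open row4); precharges=0
Acc 2: bank1 row1 -> MISS (open row1); precharges=1
Acc 3: bank1 row3 -> MISS (open row3); precharges=2
Acc 4: bank0 row0 -> MISS (open row0); precharges=2
Acc 5: bank1 row1 -> MISS (open row1); precharges=3
Acc 6: bank0 row3 -> MISS (open row3); precharges=4
Acc 7: bank0 row2 -> MISS (open row2); precharges=5
Acc 8: bank1 row1 -> HIT
Acc 9: bank0 row3 -> MISS (open row3); precharges=6
Acc 10: bank1 row1 -> HIT
Acc 11: bank0 row3 -> HIT
Acc 12: bank0 row0 -> MISS (open row0); precharges=7
Acc 13: bank1 row4 -> MISS (open row4); precharges=8

Answer: 8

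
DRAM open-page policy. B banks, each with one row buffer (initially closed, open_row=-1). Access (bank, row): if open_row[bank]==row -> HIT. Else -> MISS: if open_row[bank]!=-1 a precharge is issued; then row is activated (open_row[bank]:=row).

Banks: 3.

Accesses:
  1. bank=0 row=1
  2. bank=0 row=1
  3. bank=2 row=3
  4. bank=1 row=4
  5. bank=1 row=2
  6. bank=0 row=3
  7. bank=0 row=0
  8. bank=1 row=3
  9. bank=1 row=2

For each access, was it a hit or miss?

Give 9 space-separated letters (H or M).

Acc 1: bank0 row1 -> MISS (open row1); precharges=0
Acc 2: bank0 row1 -> HIT
Acc 3: bank2 row3 -> MISS (open row3); precharges=0
Acc 4: bank1 row4 -> MISS (open row4); precharges=0
Acc 5: bank1 row2 -> MISS (open row2); precharges=1
Acc 6: bank0 row3 -> MISS (open row3); precharges=2
Acc 7: bank0 row0 -> MISS (open row0); precharges=3
Acc 8: bank1 row3 -> MISS (open row3); precharges=4
Acc 9: bank1 row2 -> MISS (open row2); precharges=5

Answer: M H M M M M M M M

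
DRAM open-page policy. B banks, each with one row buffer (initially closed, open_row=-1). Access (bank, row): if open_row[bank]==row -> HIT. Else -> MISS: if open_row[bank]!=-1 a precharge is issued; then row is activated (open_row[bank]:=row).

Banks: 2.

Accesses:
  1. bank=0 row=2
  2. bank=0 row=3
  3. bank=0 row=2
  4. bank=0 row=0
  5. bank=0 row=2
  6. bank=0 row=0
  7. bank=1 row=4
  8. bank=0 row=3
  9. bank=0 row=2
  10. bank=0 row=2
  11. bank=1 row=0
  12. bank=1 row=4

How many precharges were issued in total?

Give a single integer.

Acc 1: bank0 row2 -> MISS (open row2); precharges=0
Acc 2: bank0 row3 -> MISS (open row3); precharges=1
Acc 3: bank0 row2 -> MISS (open row2); precharges=2
Acc 4: bank0 row0 -> MISS (open row0); precharges=3
Acc 5: bank0 row2 -> MISS (open row2); precharges=4
Acc 6: bank0 row0 -> MISS (open row0); precharges=5
Acc 7: bank1 row4 -> MISS (open row4); precharges=5
Acc 8: bank0 row3 -> MISS (open row3); precharges=6
Acc 9: bank0 row2 -> MISS (open row2); precharges=7
Acc 10: bank0 row2 -> HIT
Acc 11: bank1 row0 -> MISS (open row0); precharges=8
Acc 12: bank1 row4 -> MISS (open row4); precharges=9

Answer: 9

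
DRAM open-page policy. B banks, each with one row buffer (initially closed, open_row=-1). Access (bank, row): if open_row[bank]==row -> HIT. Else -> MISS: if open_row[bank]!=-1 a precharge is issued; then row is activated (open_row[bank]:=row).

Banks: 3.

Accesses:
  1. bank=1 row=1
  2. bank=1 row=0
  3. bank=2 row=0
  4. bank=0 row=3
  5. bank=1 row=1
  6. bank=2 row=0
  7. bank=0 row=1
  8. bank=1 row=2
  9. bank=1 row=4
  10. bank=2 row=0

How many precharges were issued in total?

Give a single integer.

Answer: 5

Derivation:
Acc 1: bank1 row1 -> MISS (open row1); precharges=0
Acc 2: bank1 row0 -> MISS (open row0); precharges=1
Acc 3: bank2 row0 -> MISS (open row0); precharges=1
Acc 4: bank0 row3 -> MISS (open row3); precharges=1
Acc 5: bank1 row1 -> MISS (open row1); precharges=2
Acc 6: bank2 row0 -> HIT
Acc 7: bank0 row1 -> MISS (open row1); precharges=3
Acc 8: bank1 row2 -> MISS (open row2); precharges=4
Acc 9: bank1 row4 -> MISS (open row4); precharges=5
Acc 10: bank2 row0 -> HIT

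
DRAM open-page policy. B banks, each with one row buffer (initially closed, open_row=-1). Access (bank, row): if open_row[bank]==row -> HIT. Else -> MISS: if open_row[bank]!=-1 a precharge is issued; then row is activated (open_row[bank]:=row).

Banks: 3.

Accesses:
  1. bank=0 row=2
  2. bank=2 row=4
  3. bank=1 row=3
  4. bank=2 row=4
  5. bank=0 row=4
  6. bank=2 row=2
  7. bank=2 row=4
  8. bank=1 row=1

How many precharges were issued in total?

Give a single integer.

Acc 1: bank0 row2 -> MISS (open row2); precharges=0
Acc 2: bank2 row4 -> MISS (open row4); precharges=0
Acc 3: bank1 row3 -> MISS (open row3); precharges=0
Acc 4: bank2 row4 -> HIT
Acc 5: bank0 row4 -> MISS (open row4); precharges=1
Acc 6: bank2 row2 -> MISS (open row2); precharges=2
Acc 7: bank2 row4 -> MISS (open row4); precharges=3
Acc 8: bank1 row1 -> MISS (open row1); precharges=4

Answer: 4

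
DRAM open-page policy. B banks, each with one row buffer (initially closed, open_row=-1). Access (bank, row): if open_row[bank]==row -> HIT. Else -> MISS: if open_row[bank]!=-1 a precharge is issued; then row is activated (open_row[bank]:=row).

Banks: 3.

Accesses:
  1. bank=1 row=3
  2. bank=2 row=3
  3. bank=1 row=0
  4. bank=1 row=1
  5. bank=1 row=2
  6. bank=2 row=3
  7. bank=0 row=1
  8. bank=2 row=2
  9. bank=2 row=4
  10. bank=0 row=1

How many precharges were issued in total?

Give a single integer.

Acc 1: bank1 row3 -> MISS (open row3); precharges=0
Acc 2: bank2 row3 -> MISS (open row3); precharges=0
Acc 3: bank1 row0 -> MISS (open row0); precharges=1
Acc 4: bank1 row1 -> MISS (open row1); precharges=2
Acc 5: bank1 row2 -> MISS (open row2); precharges=3
Acc 6: bank2 row3 -> HIT
Acc 7: bank0 row1 -> MISS (open row1); precharges=3
Acc 8: bank2 row2 -> MISS (open row2); precharges=4
Acc 9: bank2 row4 -> MISS (open row4); precharges=5
Acc 10: bank0 row1 -> HIT

Answer: 5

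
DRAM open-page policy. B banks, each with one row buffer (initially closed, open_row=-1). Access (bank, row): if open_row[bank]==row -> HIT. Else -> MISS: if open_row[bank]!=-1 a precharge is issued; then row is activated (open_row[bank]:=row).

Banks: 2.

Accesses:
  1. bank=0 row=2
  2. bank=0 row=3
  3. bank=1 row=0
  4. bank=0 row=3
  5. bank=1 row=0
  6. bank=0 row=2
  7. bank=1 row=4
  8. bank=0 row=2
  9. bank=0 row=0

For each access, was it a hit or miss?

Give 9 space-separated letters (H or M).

Acc 1: bank0 row2 -> MISS (open row2); precharges=0
Acc 2: bank0 row3 -> MISS (open row3); precharges=1
Acc 3: bank1 row0 -> MISS (open row0); precharges=1
Acc 4: bank0 row3 -> HIT
Acc 5: bank1 row0 -> HIT
Acc 6: bank0 row2 -> MISS (open row2); precharges=2
Acc 7: bank1 row4 -> MISS (open row4); precharges=3
Acc 8: bank0 row2 -> HIT
Acc 9: bank0 row0 -> MISS (open row0); precharges=4

Answer: M M M H H M M H M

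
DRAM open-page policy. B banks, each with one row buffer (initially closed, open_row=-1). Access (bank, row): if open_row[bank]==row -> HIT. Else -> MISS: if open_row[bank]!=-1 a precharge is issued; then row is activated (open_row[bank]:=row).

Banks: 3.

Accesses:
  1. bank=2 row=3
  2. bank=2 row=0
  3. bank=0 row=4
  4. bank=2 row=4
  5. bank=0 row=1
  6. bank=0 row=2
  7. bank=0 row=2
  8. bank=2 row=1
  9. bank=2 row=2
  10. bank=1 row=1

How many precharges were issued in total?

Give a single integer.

Answer: 6

Derivation:
Acc 1: bank2 row3 -> MISS (open row3); precharges=0
Acc 2: bank2 row0 -> MISS (open row0); precharges=1
Acc 3: bank0 row4 -> MISS (open row4); precharges=1
Acc 4: bank2 row4 -> MISS (open row4); precharges=2
Acc 5: bank0 row1 -> MISS (open row1); precharges=3
Acc 6: bank0 row2 -> MISS (open row2); precharges=4
Acc 7: bank0 row2 -> HIT
Acc 8: bank2 row1 -> MISS (open row1); precharges=5
Acc 9: bank2 row2 -> MISS (open row2); precharges=6
Acc 10: bank1 row1 -> MISS (open row1); precharges=6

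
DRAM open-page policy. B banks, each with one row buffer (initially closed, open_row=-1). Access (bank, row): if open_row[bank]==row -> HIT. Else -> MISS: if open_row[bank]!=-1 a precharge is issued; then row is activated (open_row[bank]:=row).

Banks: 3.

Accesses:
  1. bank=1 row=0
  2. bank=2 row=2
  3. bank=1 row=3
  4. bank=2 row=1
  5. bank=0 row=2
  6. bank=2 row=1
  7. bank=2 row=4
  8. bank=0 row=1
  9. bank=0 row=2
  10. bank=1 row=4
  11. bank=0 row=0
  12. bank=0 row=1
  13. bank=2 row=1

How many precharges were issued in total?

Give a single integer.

Answer: 9

Derivation:
Acc 1: bank1 row0 -> MISS (open row0); precharges=0
Acc 2: bank2 row2 -> MISS (open row2); precharges=0
Acc 3: bank1 row3 -> MISS (open row3); precharges=1
Acc 4: bank2 row1 -> MISS (open row1); precharges=2
Acc 5: bank0 row2 -> MISS (open row2); precharges=2
Acc 6: bank2 row1 -> HIT
Acc 7: bank2 row4 -> MISS (open row4); precharges=3
Acc 8: bank0 row1 -> MISS (open row1); precharges=4
Acc 9: bank0 row2 -> MISS (open row2); precharges=5
Acc 10: bank1 row4 -> MISS (open row4); precharges=6
Acc 11: bank0 row0 -> MISS (open row0); precharges=7
Acc 12: bank0 row1 -> MISS (open row1); precharges=8
Acc 13: bank2 row1 -> MISS (open row1); precharges=9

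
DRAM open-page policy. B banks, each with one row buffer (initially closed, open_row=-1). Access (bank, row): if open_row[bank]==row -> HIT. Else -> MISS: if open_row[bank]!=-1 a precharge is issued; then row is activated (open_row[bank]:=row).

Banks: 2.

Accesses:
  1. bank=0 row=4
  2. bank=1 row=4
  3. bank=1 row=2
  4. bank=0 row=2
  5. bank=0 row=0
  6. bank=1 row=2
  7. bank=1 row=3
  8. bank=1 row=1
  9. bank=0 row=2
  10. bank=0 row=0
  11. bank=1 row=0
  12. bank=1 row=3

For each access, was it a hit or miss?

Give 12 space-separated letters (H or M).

Acc 1: bank0 row4 -> MISS (open row4); precharges=0
Acc 2: bank1 row4 -> MISS (open row4); precharges=0
Acc 3: bank1 row2 -> MISS (open row2); precharges=1
Acc 4: bank0 row2 -> MISS (open row2); precharges=2
Acc 5: bank0 row0 -> MISS (open row0); precharges=3
Acc 6: bank1 row2 -> HIT
Acc 7: bank1 row3 -> MISS (open row3); precharges=4
Acc 8: bank1 row1 -> MISS (open row1); precharges=5
Acc 9: bank0 row2 -> MISS (open row2); precharges=6
Acc 10: bank0 row0 -> MISS (open row0); precharges=7
Acc 11: bank1 row0 -> MISS (open row0); precharges=8
Acc 12: bank1 row3 -> MISS (open row3); precharges=9

Answer: M M M M M H M M M M M M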